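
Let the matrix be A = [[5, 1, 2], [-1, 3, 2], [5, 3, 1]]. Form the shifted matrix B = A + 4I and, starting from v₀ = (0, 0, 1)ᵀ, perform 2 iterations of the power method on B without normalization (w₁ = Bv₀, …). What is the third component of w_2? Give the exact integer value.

B = A + 4I has rows (9, 1, 2); (-1, 7, 2); (5, 3, 5)
w1 = Bv₀ = (2, 2, 5)
w2 = Bw1 = (30, 22, 41)
Requested component of w2: 41

41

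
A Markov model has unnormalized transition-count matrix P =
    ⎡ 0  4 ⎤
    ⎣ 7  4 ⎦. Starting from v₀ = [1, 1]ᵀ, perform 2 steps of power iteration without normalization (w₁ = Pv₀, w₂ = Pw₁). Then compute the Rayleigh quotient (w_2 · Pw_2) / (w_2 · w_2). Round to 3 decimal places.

λ ≈ 7.807

w1 = Pv₀ = (4, 11)
w2 = Pw1 = (44, 72)
Pw2 = (288, 596)
w2·Pw2 = 44·288 + 72·596 = 55584; w2·w2 = 44·44 + 72·72 = 7120
λ ≈ 55584/7120 = 7.807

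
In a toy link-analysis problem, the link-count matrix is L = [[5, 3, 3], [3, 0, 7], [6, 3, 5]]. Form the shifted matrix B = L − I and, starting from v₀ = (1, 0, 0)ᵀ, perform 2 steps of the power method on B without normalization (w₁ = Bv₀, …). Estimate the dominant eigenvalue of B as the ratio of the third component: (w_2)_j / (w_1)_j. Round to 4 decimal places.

9.5000

B = L − I has rows (4, 3, 3); (3, -1, 7); (6, 3, 4)
w1 = Bv₀ = (4, 3, 6)
w2 = Bw1 = (43, 51, 57)
Ratio: 57/6 = 9.5000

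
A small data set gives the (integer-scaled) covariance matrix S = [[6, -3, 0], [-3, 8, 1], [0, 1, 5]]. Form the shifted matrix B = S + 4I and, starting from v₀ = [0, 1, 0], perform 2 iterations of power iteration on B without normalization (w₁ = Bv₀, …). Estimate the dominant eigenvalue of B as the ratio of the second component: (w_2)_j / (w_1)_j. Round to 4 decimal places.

B = S + 4I has rows (10, -3, 0); (-3, 12, 1); (0, 1, 9)
w1 = Bv₀ = (-3, 12, 1)
w2 = Bw1 = (-66, 154, 21)
Ratio: 154/12 = 12.8333

μ ≈ 12.8333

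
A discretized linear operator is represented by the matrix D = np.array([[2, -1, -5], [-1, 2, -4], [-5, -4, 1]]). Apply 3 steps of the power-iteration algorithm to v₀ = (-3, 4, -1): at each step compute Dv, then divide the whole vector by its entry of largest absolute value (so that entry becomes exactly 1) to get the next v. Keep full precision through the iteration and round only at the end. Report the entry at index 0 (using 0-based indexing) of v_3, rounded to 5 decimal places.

0.44980

Dv0 = (-5.000000, 15.000000, -2.000000); divide by 15.000000 → v1 = (-0.333333, 1.000000, -0.133333)
Dv1 = (-1.000000, 2.866667, -2.466667); divide by 2.866667 → v2 = (-0.348837, 1.000000, -0.860465)
Dv2 = (2.604651, 5.790698, -3.116279); divide by 5.790698 → v3 = (0.449799, 1.000000, -0.538153)
Requested entry of v3: 112/249 = 0.44980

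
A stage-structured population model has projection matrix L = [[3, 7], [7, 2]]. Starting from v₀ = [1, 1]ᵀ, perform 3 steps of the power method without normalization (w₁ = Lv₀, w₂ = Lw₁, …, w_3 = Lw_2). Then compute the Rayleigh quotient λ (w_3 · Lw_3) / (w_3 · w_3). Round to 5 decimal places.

9.51763

w1 = Lv₀ = (10, 9)
w2 = Lw1 = (93, 88)
w3 = Lw2 = (895, 827)
Lw3 = (8474, 7919)
w3·Lw3 = 895·8474 + 827·7919 = 14133243; w3·w3 = 895·895 + 827·827 = 1484954
λ ≈ 14133243/1484954 = 9.51763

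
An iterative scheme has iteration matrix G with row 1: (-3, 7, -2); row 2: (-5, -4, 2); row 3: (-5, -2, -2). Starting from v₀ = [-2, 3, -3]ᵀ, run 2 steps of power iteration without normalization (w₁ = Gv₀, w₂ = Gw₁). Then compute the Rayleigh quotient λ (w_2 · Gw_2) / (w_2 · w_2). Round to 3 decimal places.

-5.108

w1 = Gv₀ = (33, -8, 10)
w2 = Gw1 = (-175, -113, -169)
Gw2 = (72, 989, 1439)
w2·Gw2 = (-175)·72 + (-113)·989 + (-169)·1439 = -367548; w2·w2 = (-175)·(-175) + (-113)·(-113) + (-169)·(-169) = 71955
λ ≈ -367548/71955 = -5.108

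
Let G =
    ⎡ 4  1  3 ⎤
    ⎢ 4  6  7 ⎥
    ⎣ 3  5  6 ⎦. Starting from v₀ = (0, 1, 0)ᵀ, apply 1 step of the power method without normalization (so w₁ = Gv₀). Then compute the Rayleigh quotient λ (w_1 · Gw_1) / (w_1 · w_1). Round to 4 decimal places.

λ ≈ 12.7419

w1 = Gv₀ = (4·0 + 1·1 + 3·0; 4·0 + 6·1 + 7·0; 3·0 + 5·1 + 6·0) = (1, 6, 5)
Gw1 = (25, 75, 63)
w1·Gw1 = 1·25 + 6·75 + 5·63 = 790; w1·w1 = 1·1 + 6·6 + 5·5 = 62
λ ≈ 790/62 = 12.7419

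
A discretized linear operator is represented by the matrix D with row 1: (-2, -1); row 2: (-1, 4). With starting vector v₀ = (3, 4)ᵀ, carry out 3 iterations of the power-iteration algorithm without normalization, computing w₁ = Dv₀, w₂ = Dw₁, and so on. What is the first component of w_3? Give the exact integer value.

-76

w1 = Dv₀ = (-10, 13)
w2 = Dw1 = (7, 62)
w3 = Dw2 = (-76, 241)
The requested component of w3 is -76.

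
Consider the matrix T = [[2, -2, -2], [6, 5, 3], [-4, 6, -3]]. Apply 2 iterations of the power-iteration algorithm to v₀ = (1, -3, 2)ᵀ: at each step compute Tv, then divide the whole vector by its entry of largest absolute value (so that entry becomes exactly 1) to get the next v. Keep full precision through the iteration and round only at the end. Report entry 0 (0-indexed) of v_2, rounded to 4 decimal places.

Tv0 = (4.00000, -3.00000, -28.00000); divide by -28.00000 → v1 = (-0.14286, 0.10714, 1.00000)
Tv1 = (-2.50000, 2.67857, -1.78571); divide by 2.67857 → v2 = (-0.93333, 1.00000, -0.66667)
Requested entry of v2: 70/-75 = -0.9333

-0.9333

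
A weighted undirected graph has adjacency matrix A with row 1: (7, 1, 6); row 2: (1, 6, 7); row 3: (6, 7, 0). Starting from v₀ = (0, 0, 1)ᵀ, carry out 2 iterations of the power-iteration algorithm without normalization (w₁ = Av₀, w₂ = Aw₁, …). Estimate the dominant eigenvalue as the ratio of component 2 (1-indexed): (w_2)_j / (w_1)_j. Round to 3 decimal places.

w1 = Av₀ = (6, 7, 0)
w2 = Aw1 = (49, 48, 85)
Ratio at component: 48 / 7 = 6.857

6.857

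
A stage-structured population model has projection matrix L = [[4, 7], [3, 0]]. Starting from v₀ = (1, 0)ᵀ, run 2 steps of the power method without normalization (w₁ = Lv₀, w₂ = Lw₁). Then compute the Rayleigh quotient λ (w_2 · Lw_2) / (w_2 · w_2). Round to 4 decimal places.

w1 = Lv₀ = (4·1 + 7·0; 3·1 + 0·0) = (4, 3)
w2 = Lw1 = (4·4 + 7·3; 3·4 + 0·3) = (37, 12)
Lw2 = (232, 111)
w2·Lw2 = 37·232 + 12·111 = 9916; w2·w2 = 37·37 + 12·12 = 1513
λ ≈ 9916/1513 = 6.5539

λ ≈ 6.5539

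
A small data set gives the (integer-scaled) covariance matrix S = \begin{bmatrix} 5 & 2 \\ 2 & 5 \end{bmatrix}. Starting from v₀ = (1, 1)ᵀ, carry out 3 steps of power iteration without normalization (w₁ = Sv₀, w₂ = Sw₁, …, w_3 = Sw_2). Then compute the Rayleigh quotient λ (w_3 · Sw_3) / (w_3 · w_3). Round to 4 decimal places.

w1 = Sv₀ = (7, 7)
w2 = Sw1 = (49, 49)
w3 = Sw2 = (343, 343)
Sw3 = (2401, 2401)
w3·Sw3 = 343·2401 + 343·2401 = 1647086; w3·w3 = 343·343 + 343·343 = 235298
λ ≈ 1647086/235298 = 7.0000

7.0000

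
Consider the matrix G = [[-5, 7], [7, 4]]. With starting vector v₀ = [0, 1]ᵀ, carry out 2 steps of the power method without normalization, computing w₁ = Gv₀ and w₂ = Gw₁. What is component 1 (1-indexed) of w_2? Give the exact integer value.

w1 = Gv₀ = ((-5)·0 + 7·1; 7·0 + 4·1) = (7, 4)
w2 = Gw1 = ((-5)·7 + 7·4; 7·7 + 4·4) = (-7, 65)
The requested component of w2 is -7.

-7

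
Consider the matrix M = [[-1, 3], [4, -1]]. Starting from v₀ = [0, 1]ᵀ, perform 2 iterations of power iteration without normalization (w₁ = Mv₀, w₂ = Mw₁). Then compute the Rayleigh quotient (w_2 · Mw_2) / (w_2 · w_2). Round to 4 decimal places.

w1 = Mv₀ = ((-1)·0 + 3·1; 4·0 + (-1)·1) = (3, -1)
w2 = Mw1 = ((-1)·3 + 3·(-1); 4·3 + (-1)·(-1)) = (-6, 13)
Mw2 = (45, -37)
w2·Mw2 = (-6)·45 + 13·(-37) = -751; w2·w2 = (-6)·(-6) + 13·13 = 205
λ ≈ -751/205 = -3.6634

-3.6634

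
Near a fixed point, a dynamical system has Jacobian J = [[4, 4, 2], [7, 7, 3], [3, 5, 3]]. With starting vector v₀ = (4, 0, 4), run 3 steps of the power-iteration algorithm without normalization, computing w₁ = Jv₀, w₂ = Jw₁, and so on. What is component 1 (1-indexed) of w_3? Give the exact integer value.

w1 = Jv₀ = (4·4 + 4·0 + 2·4; 7·4 + 7·0 + 3·4; 3·4 + 5·0 + 3·4) = (24, 40, 24)
w2 = Jw1 = (4·24 + 4·40 + 2·24; 7·24 + 7·40 + 3·24; 3·24 + 5·40 + 3·24) = (304, 520, 344)
w3 = Jw2 = (3984, 6800, 4544)
The requested component of w3 is 3984.

3984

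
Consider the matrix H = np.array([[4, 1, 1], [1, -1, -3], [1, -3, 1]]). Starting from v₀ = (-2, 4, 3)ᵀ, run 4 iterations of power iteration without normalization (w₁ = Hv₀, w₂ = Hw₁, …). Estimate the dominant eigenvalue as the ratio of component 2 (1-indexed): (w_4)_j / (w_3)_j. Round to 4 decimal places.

w1 = Hv₀ = (-1, -15, -11)
w2 = Hw1 = (-30, 47, 33)
w3 = Hw2 = (-40, -176, -138)
w4 = Hw3 = (-474, 550, 350)
Ratio at component: 550 / -176 = -3.1250

-3.1250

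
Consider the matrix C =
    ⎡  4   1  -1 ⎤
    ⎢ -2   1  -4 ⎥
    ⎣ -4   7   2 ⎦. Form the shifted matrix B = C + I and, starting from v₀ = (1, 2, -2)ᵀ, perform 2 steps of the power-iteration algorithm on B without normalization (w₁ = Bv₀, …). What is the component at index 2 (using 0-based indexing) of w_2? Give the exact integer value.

46

B = C + I has rows (5, 1, -1); (-2, 2, -4); (-4, 7, 3)
w1 = Bv₀ = (9, 10, 4)
w2 = Bw1 = (51, -14, 46)
Requested component of w2: 46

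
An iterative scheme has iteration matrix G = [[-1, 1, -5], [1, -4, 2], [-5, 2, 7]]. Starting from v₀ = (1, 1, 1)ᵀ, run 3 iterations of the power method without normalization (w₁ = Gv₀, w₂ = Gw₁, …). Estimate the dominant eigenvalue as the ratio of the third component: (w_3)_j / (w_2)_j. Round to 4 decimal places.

λ ≈ 8.8431

w1 = Gv₀ = (-5, -1, 4)
w2 = Gw1 = (-16, 7, 51)
w3 = Gw2 = (-232, 58, 451)
Ratio at component: 451 / 51 = 8.8431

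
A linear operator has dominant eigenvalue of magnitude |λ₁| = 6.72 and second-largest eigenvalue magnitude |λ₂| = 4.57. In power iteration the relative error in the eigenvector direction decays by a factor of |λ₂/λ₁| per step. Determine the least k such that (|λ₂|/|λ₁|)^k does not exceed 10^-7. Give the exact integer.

|λ₂/λ₁| = 4.57/6.72 = 0.68006
Need k ≥ ln(10^-7) / ln(0.68006) = -16.1181 / -0.3856 ≈ 41.803
Smallest integer k satisfying the bound: 42

42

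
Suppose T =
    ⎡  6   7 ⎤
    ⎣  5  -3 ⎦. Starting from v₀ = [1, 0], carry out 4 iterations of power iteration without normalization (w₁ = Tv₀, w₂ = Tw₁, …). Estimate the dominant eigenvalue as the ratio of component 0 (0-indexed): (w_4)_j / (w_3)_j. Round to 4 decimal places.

w1 = Tv₀ = (6, 5)
w2 = Tw1 = (71, 15)
w3 = Tw2 = (531, 310)
w4 = Tw3 = (5356, 1725)
Ratio at component: 5356 / 531 = 10.0866

10.0866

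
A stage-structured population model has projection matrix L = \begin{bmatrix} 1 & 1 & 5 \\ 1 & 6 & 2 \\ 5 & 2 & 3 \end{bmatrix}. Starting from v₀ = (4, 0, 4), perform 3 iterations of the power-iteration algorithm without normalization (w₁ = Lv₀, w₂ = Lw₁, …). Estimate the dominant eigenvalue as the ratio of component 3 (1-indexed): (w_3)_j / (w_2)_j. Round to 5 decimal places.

w1 = Lv₀ = (1·4 + 1·0 + 5·4; 1·4 + 6·0 + 2·4; 5·4 + 2·0 + 3·4) = (24, 12, 32)
w2 = Lw1 = (1·24 + 1·12 + 5·32; 1·24 + 6·12 + 2·32; 5·24 + 2·12 + 3·32) = (196, 160, 240)
w3 = Lw2 = (1556, 1636, 2020)
Ratio at component: 2020 / 240 = 8.41667

8.41667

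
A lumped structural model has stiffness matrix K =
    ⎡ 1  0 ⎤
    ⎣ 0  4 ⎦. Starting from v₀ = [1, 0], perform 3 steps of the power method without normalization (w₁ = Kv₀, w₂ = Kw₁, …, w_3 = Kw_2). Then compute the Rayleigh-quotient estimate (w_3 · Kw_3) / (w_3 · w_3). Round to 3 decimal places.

λ ≈ 1.000

w1 = Kv₀ = (1, 0)
w2 = Kw1 = (1, 0)
w3 = Kw2 = (1, 0)
Kw3 = (1, 0)
w3·Kw3 = 1·1 + 0·0 = 1; w3·w3 = 1·1 + 0·0 = 1
λ ≈ 1/1 = 1.000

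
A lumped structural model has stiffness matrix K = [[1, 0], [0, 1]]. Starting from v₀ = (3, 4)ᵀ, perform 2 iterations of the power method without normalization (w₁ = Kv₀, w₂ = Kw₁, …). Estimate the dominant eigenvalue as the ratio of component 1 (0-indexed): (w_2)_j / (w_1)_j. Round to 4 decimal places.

λ ≈ 1.0000

w1 = Kv₀ = (1·3 + 0·4; 0·3 + 1·4) = (3, 4)
w2 = Kw1 = (1·3 + 0·4; 0·3 + 1·4) = (3, 4)
Ratio at component: 4 / 4 = 1.0000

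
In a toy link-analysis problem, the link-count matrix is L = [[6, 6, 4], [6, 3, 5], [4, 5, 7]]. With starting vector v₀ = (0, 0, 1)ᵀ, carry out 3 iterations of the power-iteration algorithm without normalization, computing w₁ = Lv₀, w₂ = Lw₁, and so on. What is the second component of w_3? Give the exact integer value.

w1 = Lv₀ = (6·0 + 6·0 + 4·1; 6·0 + 3·0 + 5·1; 4·0 + 5·0 + 7·1) = (4, 5, 7)
w2 = Lw1 = (6·4 + 6·5 + 4·7; 6·4 + 3·5 + 5·7; 4·4 + 5·5 + 7·7) = (82, 74, 90)
w3 = Lw2 = (1296, 1164, 1328)
The requested component of w3 is 1164.

1164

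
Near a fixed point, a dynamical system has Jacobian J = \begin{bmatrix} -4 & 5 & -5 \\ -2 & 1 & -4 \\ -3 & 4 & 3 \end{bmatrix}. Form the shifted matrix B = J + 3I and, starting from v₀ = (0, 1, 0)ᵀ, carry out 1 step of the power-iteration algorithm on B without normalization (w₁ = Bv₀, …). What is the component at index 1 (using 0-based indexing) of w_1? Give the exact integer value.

B = J + 3I has rows (-1, 5, -5); (-2, 4, -4); (-3, 4, 6)
w1 = Bv₀ = (5, 4, 4)
Requested component of w1: 4

4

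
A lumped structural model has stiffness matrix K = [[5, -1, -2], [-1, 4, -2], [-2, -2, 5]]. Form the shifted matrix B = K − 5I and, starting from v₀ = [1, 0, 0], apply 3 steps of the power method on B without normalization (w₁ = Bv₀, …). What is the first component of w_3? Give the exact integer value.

B = K − 5I has rows (0, -1, -2); (-1, -1, -2); (-2, -2, 0)
w1 = Bv₀ = (0·1 + (-1)·0 + (-2)·0; (-1)·1 + (-1)·0 + (-2)·0; (-2)·1 + (-2)·0 + 0·0) = (0, -1, -2)
w2 = Bw1 = (0·0 + (-1)·(-1) + (-2)·(-2); (-1)·0 + (-1)·(-1) + (-2)·(-2); (-2)·0 + (-2)·(-1) + 0·(-2)) = (5, 5, 2)
w3 = Bw2 = (-9, -14, -20)
Requested component of w3: -9

-9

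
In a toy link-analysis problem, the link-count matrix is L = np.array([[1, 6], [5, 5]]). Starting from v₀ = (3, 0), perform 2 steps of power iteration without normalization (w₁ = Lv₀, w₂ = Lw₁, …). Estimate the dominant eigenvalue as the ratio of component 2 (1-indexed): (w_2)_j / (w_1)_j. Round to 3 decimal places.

6.000

w1 = Lv₀ = (3, 15)
w2 = Lw1 = (93, 90)
Ratio at component: 90 / 15 = 6.000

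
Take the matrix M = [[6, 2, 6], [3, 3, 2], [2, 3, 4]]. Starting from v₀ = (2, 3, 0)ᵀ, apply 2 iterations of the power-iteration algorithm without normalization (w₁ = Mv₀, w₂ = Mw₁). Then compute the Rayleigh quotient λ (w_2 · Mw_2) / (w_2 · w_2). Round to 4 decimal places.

w1 = Mv₀ = (18, 15, 13)
w2 = Mw1 = (216, 125, 133)
Mw2 = (2344, 1289, 1339)
w2·Mw2 = 216·2344 + 125·1289 + 133·1339 = 845516; w2·w2 = 216·216 + 125·125 + 133·133 = 79970
λ ≈ 845516/79970 = 10.5729

λ ≈ 10.5729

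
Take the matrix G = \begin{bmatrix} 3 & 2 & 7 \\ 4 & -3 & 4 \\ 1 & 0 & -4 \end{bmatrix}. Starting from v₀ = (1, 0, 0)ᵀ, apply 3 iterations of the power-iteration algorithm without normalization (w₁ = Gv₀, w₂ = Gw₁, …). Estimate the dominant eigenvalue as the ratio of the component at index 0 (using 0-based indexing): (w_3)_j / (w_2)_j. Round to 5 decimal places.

3.04167

w1 = Gv₀ = (3, 4, 1)
w2 = Gw1 = (24, 4, -1)
w3 = Gw2 = (73, 80, 28)
Ratio at component: 73 / 24 = 3.04167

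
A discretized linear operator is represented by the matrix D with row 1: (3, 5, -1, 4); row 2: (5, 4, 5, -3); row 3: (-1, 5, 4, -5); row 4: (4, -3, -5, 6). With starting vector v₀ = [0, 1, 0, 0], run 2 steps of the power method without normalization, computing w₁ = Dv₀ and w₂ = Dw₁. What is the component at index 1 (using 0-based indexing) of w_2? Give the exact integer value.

w1 = Dv₀ = (3·0 + 5·1 + (-1)·0 + 4·0; 5·0 + 4·1 + 5·0 + (-3)·0; (-1)·0 + 5·1 + 4·0 + (-5)·0; 4·0 + (-3)·1 + (-5)·0 + 6·0) = (5, 4, 5, -3)
w2 = Dw1 = (3·5 + 5·4 + (-1)·5 + 4·(-3); 5·5 + 4·4 + 5·5 + (-3)·(-3); (-1)·5 + 5·4 + 4·5 + (-5)·(-3); 4·5 + (-3)·4 + (-5)·5 + 6·(-3)) = (18, 75, 50, -35)
The requested component of w2 is 75.

75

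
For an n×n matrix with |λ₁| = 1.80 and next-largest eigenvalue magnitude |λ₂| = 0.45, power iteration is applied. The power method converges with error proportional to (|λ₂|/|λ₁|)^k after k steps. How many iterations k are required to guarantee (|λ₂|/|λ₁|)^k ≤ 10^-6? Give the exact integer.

10

|λ₂/λ₁| = 0.45/1.80 = 0.25000
Need k ≥ ln(10^-6) / ln(0.25000) = -13.8155 / -1.3863 ≈ 9.966
Smallest integer k satisfying the bound: 10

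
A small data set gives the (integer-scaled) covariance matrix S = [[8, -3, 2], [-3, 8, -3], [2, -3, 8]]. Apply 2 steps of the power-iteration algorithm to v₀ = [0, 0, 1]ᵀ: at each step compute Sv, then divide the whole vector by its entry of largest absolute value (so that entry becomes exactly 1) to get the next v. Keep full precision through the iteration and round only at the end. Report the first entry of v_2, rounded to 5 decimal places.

0.53247

Sv0 = (2.000000, -3.000000, 8.000000); divide by 8.000000 → v1 = (0.250000, -0.375000, 1.000000)
Sv1 = (5.125000, -6.750000, 9.625000); divide by 9.625000 → v2 = (0.532468, -0.701299, 1.000000)
Requested entry of v2: 41/77 = 0.53247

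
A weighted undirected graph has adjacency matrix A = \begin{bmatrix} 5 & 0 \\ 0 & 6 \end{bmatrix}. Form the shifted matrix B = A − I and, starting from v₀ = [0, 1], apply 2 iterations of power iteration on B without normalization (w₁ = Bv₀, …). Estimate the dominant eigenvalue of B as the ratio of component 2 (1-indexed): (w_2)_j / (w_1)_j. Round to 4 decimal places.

μ ≈ 5.0000

B = A − I has rows (4, 0); (0, 5)
w1 = Bv₀ = (0, 5)
w2 = Bw1 = (0, 25)
Ratio: 25/5 = 5.0000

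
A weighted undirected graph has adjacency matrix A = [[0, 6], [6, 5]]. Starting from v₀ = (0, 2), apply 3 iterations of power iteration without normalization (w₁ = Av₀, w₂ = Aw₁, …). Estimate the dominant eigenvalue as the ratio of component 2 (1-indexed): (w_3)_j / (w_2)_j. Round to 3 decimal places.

7.951

w1 = Av₀ = (0·0 + 6·2; 6·0 + 5·2) = (12, 10)
w2 = Aw1 = (0·12 + 6·10; 6·12 + 5·10) = (60, 122)
w3 = Aw2 = (732, 970)
Ratio at component: 970 / 122 = 7.951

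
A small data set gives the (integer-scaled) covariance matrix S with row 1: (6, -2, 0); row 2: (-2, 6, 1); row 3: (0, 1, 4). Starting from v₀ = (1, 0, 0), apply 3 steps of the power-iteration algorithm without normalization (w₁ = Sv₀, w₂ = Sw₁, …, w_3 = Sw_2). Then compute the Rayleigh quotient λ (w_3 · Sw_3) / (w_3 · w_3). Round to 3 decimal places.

w1 = Sv₀ = (6·1 + (-2)·0 + 0·0; (-2)·1 + 6·0 + 1·0; 0·1 + 1·0 + 4·0) = (6, -2, 0)
w2 = Sw1 = (6·6 + (-2)·(-2) + 0·0; (-2)·6 + 6·(-2) + 1·0; 0·6 + 1·(-2) + 4·0) = (40, -24, -2)
w3 = Sw2 = (288, -226, -32)
Sw3 = (2180, -1964, -354)
w3·Sw3 = 288·2180 + (-226)·(-1964) + (-32)·(-354) = 1083032; w3·w3 = 288·288 + (-226)·(-226) + (-32)·(-32) = 135044
λ ≈ 1083032/135044 = 8.020

8.020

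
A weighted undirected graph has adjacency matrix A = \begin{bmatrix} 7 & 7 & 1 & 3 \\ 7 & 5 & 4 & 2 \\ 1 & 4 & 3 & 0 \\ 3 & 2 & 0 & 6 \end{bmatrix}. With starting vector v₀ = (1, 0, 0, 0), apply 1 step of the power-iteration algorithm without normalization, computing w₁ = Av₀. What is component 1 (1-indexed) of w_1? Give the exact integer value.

7

w1 = Av₀ = (7, 7, 1, 3)
The requested component of w1 is 7.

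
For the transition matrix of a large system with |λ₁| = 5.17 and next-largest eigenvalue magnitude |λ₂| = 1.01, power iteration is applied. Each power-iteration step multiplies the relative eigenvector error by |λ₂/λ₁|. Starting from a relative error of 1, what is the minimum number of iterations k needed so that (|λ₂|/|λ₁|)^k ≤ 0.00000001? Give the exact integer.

|λ₂/λ₁| = 1.01/5.17 = 0.19536
Need k ≥ ln(0.00000001) / ln(0.19536) = -18.4207 / -1.6329 ≈ 11.281
Smallest integer k satisfying the bound: 12

12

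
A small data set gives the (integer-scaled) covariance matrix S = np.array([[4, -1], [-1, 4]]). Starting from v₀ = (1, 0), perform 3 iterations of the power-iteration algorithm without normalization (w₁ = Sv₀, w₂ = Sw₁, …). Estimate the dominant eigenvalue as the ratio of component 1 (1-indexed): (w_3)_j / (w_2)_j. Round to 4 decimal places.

λ ≈ 4.4706

w1 = Sv₀ = (4·1 + (-1)·0; (-1)·1 + 4·0) = (4, -1)
w2 = Sw1 = (4·4 + (-1)·(-1); (-1)·4 + 4·(-1)) = (17, -8)
w3 = Sw2 = (76, -49)
Ratio at component: 76 / 17 = 4.4706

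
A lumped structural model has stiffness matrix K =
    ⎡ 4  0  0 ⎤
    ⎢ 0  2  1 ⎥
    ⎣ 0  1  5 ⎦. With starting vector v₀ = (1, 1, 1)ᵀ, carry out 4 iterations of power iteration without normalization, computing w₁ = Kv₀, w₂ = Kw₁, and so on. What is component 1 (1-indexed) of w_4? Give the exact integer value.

w1 = Kv₀ = (4·1 + 0·1 + 0·1; 0·1 + 2·1 + 1·1; 0·1 + 1·1 + 5·1) = (4, 3, 6)
w2 = Kw1 = (4·4 + 0·3 + 0·6; 0·4 + 2·3 + 1·6; 0·4 + 1·3 + 5·6) = (16, 12, 33)
w3 = Kw2 = (64, 57, 177)
w4 = Kw3 = (256, 291, 942)
The requested component of w4 is 256.

256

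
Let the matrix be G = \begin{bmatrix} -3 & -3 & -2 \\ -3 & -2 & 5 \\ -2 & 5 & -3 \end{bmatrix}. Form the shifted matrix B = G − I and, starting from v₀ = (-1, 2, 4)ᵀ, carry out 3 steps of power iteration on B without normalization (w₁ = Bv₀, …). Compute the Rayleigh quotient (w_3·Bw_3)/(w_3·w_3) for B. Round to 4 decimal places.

B = G − I has rows (-4, -3, -2); (-3, -3, 5); (-2, 5, -4)
w1 = Bv₀ = (-10, 17, -4)
w2 = Bw1 = (-3, -41, 121)
w3 = Bw2 = (-107, 737, -683)
Bw3 = (-417, -5305, 6631)
w3·Bw3 = -8394139; w3·w3 = 1021107; μ ≈ -8394139/1021107 = -8.2206

μ ≈ -8.2206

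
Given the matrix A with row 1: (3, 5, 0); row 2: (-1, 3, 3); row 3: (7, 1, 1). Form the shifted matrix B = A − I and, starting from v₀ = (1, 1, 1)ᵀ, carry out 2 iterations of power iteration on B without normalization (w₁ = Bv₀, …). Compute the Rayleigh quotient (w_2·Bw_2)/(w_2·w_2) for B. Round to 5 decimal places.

B = A − I has rows (2, 5, 0); (-1, 2, 3); (7, 1, 0)
w1 = Bv₀ = (7, 4, 8)
w2 = Bw1 = (34, 25, 53)
Bw2 = (193, 175, 263)
w2·Bw2 = 24876; w2·w2 = 4590; μ ≈ 24876/4590 = 5.41961

5.41961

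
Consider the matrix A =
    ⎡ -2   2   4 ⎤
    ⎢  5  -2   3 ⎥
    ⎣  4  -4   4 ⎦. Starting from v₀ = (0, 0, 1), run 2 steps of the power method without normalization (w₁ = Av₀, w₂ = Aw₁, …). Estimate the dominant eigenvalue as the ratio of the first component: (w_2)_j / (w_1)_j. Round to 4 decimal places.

w1 = Av₀ = ((-2)·0 + 2·0 + 4·1; 5·0 + (-2)·0 + 3·1; 4·0 + (-4)·0 + 4·1) = (4, 3, 4)
w2 = Aw1 = ((-2)·4 + 2·3 + 4·4; 5·4 + (-2)·3 + 3·4; 4·4 + (-4)·3 + 4·4) = (14, 26, 20)
Ratio at component: 14 / 4 = 3.5000

λ ≈ 3.5000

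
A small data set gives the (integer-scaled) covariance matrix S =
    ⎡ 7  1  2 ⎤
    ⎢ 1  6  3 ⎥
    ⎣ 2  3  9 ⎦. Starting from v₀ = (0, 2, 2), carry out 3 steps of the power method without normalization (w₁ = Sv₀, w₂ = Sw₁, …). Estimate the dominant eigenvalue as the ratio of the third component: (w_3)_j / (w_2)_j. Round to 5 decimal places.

11.74468

w1 = Sv₀ = (7·0 + 1·2 + 2·2; 1·0 + 6·2 + 3·2; 2·0 + 3·2 + 9·2) = (6, 18, 24)
w2 = Sw1 = (7·6 + 1·18 + 2·24; 1·6 + 6·18 + 3·24; 2·6 + 3·18 + 9·24) = (108, 186, 282)
w3 = Sw2 = (1506, 2070, 3312)
Ratio at component: 3312 / 282 = 11.74468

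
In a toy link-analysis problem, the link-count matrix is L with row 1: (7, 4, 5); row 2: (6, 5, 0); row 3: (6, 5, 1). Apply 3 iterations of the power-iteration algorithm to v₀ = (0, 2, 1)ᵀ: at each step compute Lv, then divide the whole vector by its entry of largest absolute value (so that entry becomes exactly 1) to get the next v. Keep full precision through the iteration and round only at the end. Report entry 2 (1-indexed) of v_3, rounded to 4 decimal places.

Lv0 = (13.00000, 10.00000, 11.00000); divide by 13.00000 → v1 = (1.00000, 0.76923, 0.84615)
Lv1 = (14.30769, 9.84615, 10.69231); divide by 14.30769 → v2 = (1.00000, 0.68817, 0.74731)
Lv2 = (13.48925, 9.44086, 10.18817); divide by 13.48925 → v3 = (1.00000, 0.69988, 0.75528)
Requested entry of v3: 1756/2509 = 0.6999

0.6999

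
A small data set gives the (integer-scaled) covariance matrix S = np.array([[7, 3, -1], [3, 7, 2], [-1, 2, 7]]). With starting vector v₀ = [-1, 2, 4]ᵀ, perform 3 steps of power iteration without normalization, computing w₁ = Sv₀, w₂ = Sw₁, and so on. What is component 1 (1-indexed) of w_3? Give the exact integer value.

w1 = Sv₀ = (7·(-1) + 3·2 + (-1)·4; 3·(-1) + 7·2 + 2·4; (-1)·(-1) + 2·2 + 7·4) = (-5, 19, 33)
w2 = Sw1 = (7·(-5) + 3·19 + (-1)·33; 3·(-5) + 7·19 + 2·33; (-1)·(-5) + 2·19 + 7·33) = (-11, 184, 274)
w3 = Sw2 = (201, 1803, 2297)
The requested component of w3 is 201.

201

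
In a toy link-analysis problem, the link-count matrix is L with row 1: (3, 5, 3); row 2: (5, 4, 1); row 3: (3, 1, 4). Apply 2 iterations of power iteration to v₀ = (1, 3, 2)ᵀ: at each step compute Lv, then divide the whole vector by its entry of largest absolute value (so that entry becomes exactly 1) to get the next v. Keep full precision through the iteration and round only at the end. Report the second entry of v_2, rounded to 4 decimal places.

Lv0 = (24.00000, 19.00000, 14.00000); divide by 24.00000 → v1 = (1.00000, 0.79167, 0.58333)
Lv1 = (8.70833, 8.75000, 6.12500); divide by 8.75000 → v2 = (0.99524, 1.00000, 0.70000)
Requested entry of v2: 210/210 = 1.0000

1.0000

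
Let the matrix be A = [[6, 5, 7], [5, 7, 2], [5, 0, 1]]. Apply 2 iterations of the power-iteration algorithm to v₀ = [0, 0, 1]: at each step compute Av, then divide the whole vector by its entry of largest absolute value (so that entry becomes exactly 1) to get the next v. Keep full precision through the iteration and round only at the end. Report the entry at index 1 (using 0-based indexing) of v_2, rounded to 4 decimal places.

0.8644

Av0 = (7.00000, 2.00000, 1.00000); divide by 7.00000 → v1 = (1.00000, 0.28571, 0.14286)
Av1 = (8.42857, 7.28571, 5.14286); divide by 8.42857 → v2 = (1.00000, 0.86441, 0.61017)
Requested entry of v2: 51/59 = 0.8644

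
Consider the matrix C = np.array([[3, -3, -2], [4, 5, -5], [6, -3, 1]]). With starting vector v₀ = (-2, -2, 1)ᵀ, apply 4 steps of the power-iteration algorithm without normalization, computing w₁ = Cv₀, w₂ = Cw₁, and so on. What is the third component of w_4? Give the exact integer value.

w1 = Cv₀ = (-2, -23, -5)
w2 = Cw1 = (73, -98, 52)
w3 = Cw2 = (409, -458, 784)
w4 = Cw3 = (1033, -4574, 4612)
The requested component of w4 is 4612.

4612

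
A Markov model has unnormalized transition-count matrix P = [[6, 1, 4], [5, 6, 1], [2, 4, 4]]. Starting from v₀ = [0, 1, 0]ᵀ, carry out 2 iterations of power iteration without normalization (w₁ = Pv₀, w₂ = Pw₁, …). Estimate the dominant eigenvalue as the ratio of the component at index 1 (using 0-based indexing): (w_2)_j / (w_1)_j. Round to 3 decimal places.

w1 = Pv₀ = (1, 6, 4)
w2 = Pw1 = (28, 45, 42)
Ratio at component: 45 / 6 = 7.500

λ ≈ 7.500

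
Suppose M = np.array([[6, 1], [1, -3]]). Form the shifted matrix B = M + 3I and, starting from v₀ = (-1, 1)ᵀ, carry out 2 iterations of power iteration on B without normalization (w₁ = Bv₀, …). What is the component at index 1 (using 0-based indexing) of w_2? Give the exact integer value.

B = M + 3I has rows (9, 1); (1, 0)
w1 = Bv₀ = (-8, -1)
w2 = Bw1 = (-73, -8)
Requested component of w2: -8

-8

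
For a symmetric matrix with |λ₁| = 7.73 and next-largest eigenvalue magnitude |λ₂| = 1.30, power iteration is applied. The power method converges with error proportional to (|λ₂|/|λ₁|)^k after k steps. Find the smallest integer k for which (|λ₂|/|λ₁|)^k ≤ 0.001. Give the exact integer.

4

|λ₂/λ₁| = 1.30/7.73 = 0.16818
Need k ≥ ln(0.001) / ln(0.16818) = -6.9078 / -1.7827 ≈ 3.875
Smallest integer k satisfying the bound: 4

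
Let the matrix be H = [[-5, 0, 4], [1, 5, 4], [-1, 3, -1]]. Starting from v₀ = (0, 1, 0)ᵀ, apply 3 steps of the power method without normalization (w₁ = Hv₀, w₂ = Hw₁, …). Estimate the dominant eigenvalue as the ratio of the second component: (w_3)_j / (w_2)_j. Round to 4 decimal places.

λ ≈ 6.6216

w1 = Hv₀ = ((-5)·0 + 0·1 + 4·0; 1·0 + 5·1 + 4·0; (-1)·0 + 3·1 + (-1)·0) = (0, 5, 3)
w2 = Hw1 = ((-5)·0 + 0·5 + 4·3; 1·0 + 5·5 + 4·3; (-1)·0 + 3·5 + (-1)·3) = (12, 37, 12)
w3 = Hw2 = (-12, 245, 87)
Ratio at component: 245 / 37 = 6.6216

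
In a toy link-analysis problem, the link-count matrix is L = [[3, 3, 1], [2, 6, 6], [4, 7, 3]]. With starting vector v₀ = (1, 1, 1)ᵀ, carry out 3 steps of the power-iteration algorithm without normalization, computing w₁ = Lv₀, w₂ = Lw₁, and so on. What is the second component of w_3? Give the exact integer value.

w1 = Lv₀ = (7, 14, 14)
w2 = Lw1 = (77, 182, 168)
w3 = Lw2 = (945, 2254, 2086)
The requested component of w3 is 2254.

2254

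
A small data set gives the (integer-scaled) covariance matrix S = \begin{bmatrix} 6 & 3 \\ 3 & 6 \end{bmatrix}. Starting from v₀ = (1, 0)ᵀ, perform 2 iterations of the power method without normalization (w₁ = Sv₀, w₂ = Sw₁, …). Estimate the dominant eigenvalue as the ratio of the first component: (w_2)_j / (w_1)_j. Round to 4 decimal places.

w1 = Sv₀ = (6, 3)
w2 = Sw1 = (45, 36)
Ratio at component: 45 / 6 = 7.5000

λ ≈ 7.5000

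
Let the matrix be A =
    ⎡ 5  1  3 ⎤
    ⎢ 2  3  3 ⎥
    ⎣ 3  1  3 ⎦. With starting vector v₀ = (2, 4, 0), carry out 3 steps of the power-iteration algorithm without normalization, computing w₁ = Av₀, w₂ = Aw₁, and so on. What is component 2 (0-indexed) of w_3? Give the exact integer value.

w1 = Av₀ = (5·2 + 1·4 + 3·0; 2·2 + 3·4 + 3·0; 3·2 + 1·4 + 3·0) = (14, 16, 10)
w2 = Aw1 = (5·14 + 1·16 + 3·10; 2·14 + 3·16 + 3·10; 3·14 + 1·16 + 3·10) = (116, 106, 88)
w3 = Aw2 = (950, 814, 718)
The requested component of w3 is 718.

718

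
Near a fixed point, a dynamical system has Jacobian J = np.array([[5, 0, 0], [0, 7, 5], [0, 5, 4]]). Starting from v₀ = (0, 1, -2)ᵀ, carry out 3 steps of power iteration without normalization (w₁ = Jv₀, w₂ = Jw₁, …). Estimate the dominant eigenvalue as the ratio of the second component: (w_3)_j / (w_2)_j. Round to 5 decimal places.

10.75000

w1 = Jv₀ = (5·0 + 0·1 + 0·(-2); 0·0 + 7·1 + 5·(-2); 0·0 + 5·1 + 4·(-2)) = (0, -3, -3)
w2 = Jw1 = (5·0 + 0·(-3) + 0·(-3); 0·0 + 7·(-3) + 5·(-3); 0·0 + 5·(-3) + 4·(-3)) = (0, -36, -27)
w3 = Jw2 = (0, -387, -288)
Ratio at component: -387 / -36 = 10.75000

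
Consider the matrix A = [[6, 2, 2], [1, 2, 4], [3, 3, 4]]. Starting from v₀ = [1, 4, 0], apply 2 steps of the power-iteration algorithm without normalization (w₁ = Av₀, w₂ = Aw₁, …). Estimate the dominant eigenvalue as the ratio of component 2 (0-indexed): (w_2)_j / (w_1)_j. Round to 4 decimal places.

λ ≈ 8.6000

w1 = Av₀ = (6·1 + 2·4 + 2·0; 1·1 + 2·4 + 4·0; 3·1 + 3·4 + 4·0) = (14, 9, 15)
w2 = Aw1 = (6·14 + 2·9 + 2·15; 1·14 + 2·9 + 4·15; 3·14 + 3·9 + 4·15) = (132, 92, 129)
Ratio at component: 129 / 15 = 8.6000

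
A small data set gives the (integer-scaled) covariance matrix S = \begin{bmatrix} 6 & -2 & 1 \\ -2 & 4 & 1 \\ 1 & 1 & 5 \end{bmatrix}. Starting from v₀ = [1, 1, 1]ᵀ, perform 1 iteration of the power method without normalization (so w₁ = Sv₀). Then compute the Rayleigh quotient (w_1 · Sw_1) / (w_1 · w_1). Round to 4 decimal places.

w1 = Sv₀ = (6·1 + (-2)·1 + 1·1; (-2)·1 + 4·1 + 1·1; 1·1 + 1·1 + 5·1) = (5, 3, 7)
Sw1 = (31, 9, 43)
w1·Sw1 = 5·31 + 3·9 + 7·43 = 483; w1·w1 = 5·5 + 3·3 + 7·7 = 83
λ ≈ 483/83 = 5.8193

5.8193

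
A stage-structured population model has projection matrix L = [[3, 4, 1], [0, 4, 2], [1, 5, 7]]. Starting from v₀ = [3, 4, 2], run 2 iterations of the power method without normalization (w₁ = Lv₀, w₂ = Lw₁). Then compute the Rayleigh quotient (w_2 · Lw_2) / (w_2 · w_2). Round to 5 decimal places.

λ ≈ 9.18468

w1 = Lv₀ = (27, 20, 37)
w2 = Lw1 = (198, 154, 386)
Lw2 = (1596, 1388, 3670)
w2·Lw2 = 198·1596 + 154·1388 + 386·3670 = 1946380; w2·w2 = 198·198 + 154·154 + 386·386 = 211916
λ ≈ 1946380/211916 = 9.18468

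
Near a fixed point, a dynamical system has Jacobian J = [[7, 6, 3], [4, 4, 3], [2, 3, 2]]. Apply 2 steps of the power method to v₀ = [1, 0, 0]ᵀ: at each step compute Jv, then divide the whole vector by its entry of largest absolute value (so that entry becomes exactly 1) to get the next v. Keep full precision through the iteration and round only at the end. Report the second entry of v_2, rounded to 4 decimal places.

Jv0 = (7.00000, 4.00000, 2.00000); divide by 7.00000 → v1 = (1.00000, 0.57143, 0.28571)
Jv1 = (11.28571, 7.14286, 4.28571); divide by 11.28571 → v2 = (1.00000, 0.63291, 0.37975)
Requested entry of v2: 50/79 = 0.6329

0.6329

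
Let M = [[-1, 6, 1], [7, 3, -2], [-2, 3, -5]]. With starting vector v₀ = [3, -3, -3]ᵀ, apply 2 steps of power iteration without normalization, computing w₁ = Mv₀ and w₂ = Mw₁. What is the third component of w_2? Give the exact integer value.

102

w1 = Mv₀ = ((-1)·3 + 6·(-3) + 1·(-3); 7·3 + 3·(-3) + (-2)·(-3); (-2)·3 + 3·(-3) + (-5)·(-3)) = (-24, 18, 0)
w2 = Mw1 = ((-1)·(-24) + 6·18 + 1·0; 7·(-24) + 3·18 + (-2)·0; (-2)·(-24) + 3·18 + (-5)·0) = (132, -114, 102)
The requested component of w2 is 102.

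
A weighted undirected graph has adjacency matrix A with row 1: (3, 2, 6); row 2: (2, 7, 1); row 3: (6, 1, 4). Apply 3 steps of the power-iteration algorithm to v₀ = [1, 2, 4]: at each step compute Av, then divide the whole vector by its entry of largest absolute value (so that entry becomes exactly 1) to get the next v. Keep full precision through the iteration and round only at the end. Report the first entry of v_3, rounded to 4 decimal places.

Av0 = (31.00000, 20.00000, 24.00000); divide by 31.00000 → v1 = (1.00000, 0.64516, 0.77419)
Av1 = (8.93548, 7.29032, 9.74194); divide by 9.74194 → v2 = (0.91722, 0.74834, 1.00000)
Av2 = (10.24834, 8.07285, 10.25166); divide by 10.25166 → v3 = (0.99968, 0.78747, 1.00000)
Requested entry of v3: 3095/3096 = 0.9997

0.9997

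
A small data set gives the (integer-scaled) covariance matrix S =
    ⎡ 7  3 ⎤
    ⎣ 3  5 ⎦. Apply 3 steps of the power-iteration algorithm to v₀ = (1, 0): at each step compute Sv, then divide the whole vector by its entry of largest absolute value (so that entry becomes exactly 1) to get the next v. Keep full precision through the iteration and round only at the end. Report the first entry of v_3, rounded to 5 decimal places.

1.00000

Sv0 = (7.000000, 3.000000); divide by 7.000000 → v1 = (1.000000, 0.428571)
Sv1 = (8.285714, 5.142857); divide by 8.285714 → v2 = (1.000000, 0.620690)
Sv2 = (8.862069, 6.103448); divide by 8.862069 → v3 = (1.000000, 0.688716)
Requested entry of v3: 514/514 = 1.00000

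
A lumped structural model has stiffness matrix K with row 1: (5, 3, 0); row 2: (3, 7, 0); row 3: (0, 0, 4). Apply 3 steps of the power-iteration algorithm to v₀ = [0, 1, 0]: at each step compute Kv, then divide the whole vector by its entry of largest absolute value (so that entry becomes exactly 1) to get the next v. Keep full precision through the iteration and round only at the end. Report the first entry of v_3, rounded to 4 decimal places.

0.6887

Kv0 = (3.00000, 7.00000, 0.00000); divide by 7.00000 → v1 = (0.42857, 1.00000, 0.00000)
Kv1 = (5.14286, 8.28571, 0.00000); divide by 8.28571 → v2 = (0.62069, 1.00000, 0.00000)
Kv2 = (6.10345, 8.86207, 0.00000); divide by 8.86207 → v3 = (0.68872, 1.00000, 0.00000)
Requested entry of v3: 354/514 = 0.6887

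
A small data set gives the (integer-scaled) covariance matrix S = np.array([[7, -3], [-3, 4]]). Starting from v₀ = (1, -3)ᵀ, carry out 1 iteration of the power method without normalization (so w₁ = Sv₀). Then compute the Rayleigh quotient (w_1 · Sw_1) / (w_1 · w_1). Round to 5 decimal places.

w1 = Sv₀ = (7·1 + (-3)·(-3); (-3)·1 + 4·(-3)) = (16, -15)
Sw1 = (157, -108)
w1·Sw1 = 16·157 + (-15)·(-108) = 4132; w1·w1 = 16·16 + (-15)·(-15) = 481
λ ≈ 4132/481 = 8.59044

λ ≈ 8.59044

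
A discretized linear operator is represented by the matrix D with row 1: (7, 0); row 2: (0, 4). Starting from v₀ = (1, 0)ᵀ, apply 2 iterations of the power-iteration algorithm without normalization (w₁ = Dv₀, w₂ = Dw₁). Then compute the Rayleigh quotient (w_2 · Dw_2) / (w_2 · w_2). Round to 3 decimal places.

7.000

w1 = Dv₀ = (7, 0)
w2 = Dw1 = (49, 0)
Dw2 = (343, 0)
w2·Dw2 = 49·343 + 0·0 = 16807; w2·w2 = 49·49 + 0·0 = 2401
λ ≈ 16807/2401 = 7.000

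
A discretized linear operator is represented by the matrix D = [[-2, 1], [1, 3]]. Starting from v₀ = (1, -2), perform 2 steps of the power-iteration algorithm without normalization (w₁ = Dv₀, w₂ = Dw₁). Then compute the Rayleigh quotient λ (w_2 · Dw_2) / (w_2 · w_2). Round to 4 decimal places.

2.5703

w1 = Dv₀ = ((-2)·1 + 1·(-2); 1·1 + 3·(-2)) = (-4, -5)
w2 = Dw1 = ((-2)·(-4) + 1·(-5); 1·(-4) + 3·(-5)) = (3, -19)
Dw2 = (-25, -54)
w2·Dw2 = 3·(-25) + (-19)·(-54) = 951; w2·w2 = 3·3 + (-19)·(-19) = 370
λ ≈ 951/370 = 2.5703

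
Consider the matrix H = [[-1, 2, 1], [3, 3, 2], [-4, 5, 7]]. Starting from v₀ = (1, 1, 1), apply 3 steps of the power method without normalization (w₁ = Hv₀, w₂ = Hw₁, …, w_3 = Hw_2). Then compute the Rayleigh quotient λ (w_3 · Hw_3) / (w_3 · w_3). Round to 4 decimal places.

λ ≈ 8.5860

w1 = Hv₀ = ((-1)·1 + 2·1 + 1·1; 3·1 + 3·1 + 2·1; (-4)·1 + 5·1 + 7·1) = (2, 8, 8)
w2 = Hw1 = ((-1)·2 + 2·8 + 1·8; 3·2 + 3·8 + 2·8; (-4)·2 + 5·8 + 7·8) = (22, 46, 88)
w3 = Hw2 = (158, 380, 758)
Hw3 = (1360, 3130, 6574)
w3·Hw3 = 158·1360 + 380·3130 + 758·6574 = 6387372; w3·w3 = 158·158 + 380·380 + 758·758 = 743928
λ ≈ 6387372/743928 = 8.5860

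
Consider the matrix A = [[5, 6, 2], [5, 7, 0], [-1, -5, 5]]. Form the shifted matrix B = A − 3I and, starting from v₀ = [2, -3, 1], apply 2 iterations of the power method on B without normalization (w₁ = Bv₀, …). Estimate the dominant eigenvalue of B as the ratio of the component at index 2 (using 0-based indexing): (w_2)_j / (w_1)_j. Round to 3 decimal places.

μ ≈ 3.467

B = A − 3I has rows (2, 6, 2); (5, 4, 0); (-1, -5, 2)
w1 = Bv₀ = (2·2 + 6·(-3) + 2·1; 5·2 + 4·(-3) + 0·1; (-1)·2 + (-5)·(-3) + 2·1) = (-12, -2, 15)
w2 = Bw1 = (2·(-12) + 6·(-2) + 2·15; 5·(-12) + 4·(-2) + 0·15; (-1)·(-12) + (-5)·(-2) + 2·15) = (-6, -68, 52)
Ratio: 52/15 = 3.467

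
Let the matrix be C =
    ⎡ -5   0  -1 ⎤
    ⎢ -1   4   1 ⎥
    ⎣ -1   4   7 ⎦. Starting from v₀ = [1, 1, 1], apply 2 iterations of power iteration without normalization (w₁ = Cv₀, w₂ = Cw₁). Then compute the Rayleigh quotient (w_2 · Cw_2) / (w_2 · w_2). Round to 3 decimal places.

w1 = Cv₀ = ((-5)·1 + 0·1 + (-1)·1; (-1)·1 + 4·1 + 1·1; (-1)·1 + 4·1 + 7·1) = (-6, 4, 10)
w2 = Cw1 = ((-5)·(-6) + 0·4 + (-1)·10; (-1)·(-6) + 4·4 + 1·10; (-1)·(-6) + 4·4 + 7·10) = (20, 32, 92)
Cw2 = (-192, 200, 752)
w2·Cw2 = 20·(-192) + 32·200 + 92·752 = 71744; w2·w2 = 20·20 + 32·32 + 92·92 = 9888
λ ≈ 71744/9888 = 7.256

7.256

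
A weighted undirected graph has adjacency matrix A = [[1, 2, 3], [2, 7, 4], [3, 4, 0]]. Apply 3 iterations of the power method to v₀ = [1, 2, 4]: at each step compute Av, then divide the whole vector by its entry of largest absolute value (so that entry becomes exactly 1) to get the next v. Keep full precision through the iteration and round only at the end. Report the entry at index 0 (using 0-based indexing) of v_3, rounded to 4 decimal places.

0.4104

Av0 = (17.00000, 32.00000, 11.00000); divide by 32.00000 → v1 = (0.53125, 1.00000, 0.34375)
Av1 = (3.56250, 9.43750, 5.59375); divide by 9.43750 → v2 = (0.37748, 1.00000, 0.59272)
Av2 = (4.15563, 10.12583, 5.13245); divide by 10.12583 → v3 = (0.41040, 1.00000, 0.50687)
Requested entry of v3: 1255/3058 = 0.4104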